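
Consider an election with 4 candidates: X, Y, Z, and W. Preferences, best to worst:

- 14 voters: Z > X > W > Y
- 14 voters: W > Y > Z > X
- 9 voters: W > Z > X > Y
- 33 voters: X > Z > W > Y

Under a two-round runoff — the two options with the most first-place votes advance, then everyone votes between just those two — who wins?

X

Round 1 first-place votes: X 33, Y 0, Z 14, W 23.
X and W advance.
Runoff: X is preferred to W by 47 voters; W by 23.
X wins the runoff.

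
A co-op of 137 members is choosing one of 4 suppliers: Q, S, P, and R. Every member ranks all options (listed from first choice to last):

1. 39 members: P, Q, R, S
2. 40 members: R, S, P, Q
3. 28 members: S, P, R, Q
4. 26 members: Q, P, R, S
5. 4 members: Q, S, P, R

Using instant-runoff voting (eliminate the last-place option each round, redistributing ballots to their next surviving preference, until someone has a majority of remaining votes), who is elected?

P

Round 1: Q 30, S 28, P 39, R 40. Eliminate S.
Round 2: Q 30, P 67, R 40. Eliminate Q.
Round 3: P 97, R 40. P has a majority.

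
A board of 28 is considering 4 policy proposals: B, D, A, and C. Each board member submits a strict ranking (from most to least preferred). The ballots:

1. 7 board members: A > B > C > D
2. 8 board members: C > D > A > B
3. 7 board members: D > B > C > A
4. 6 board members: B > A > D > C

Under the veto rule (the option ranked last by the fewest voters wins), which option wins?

Last-place votes: B 8, D 7, A 7, C 6.
C is ranked last by the fewest voters, so C wins.

C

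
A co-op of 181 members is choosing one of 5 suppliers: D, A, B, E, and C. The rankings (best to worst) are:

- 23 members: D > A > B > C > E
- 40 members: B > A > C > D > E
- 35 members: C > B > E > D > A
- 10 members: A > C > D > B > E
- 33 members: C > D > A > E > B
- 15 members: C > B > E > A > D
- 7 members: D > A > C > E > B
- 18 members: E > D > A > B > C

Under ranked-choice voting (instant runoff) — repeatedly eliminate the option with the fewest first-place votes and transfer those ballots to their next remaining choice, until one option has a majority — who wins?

Round 1: D 30, A 10, B 40, E 18, C 83. Eliminate A.
Round 2: D 30, B 40, E 18, C 93. C has a majority.

C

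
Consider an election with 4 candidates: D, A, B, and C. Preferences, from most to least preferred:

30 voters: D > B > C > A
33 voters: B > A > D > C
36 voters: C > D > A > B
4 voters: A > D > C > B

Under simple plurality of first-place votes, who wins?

C

First-place votes: D 30, A 4, B 33, C 36.
C has the most first-place votes.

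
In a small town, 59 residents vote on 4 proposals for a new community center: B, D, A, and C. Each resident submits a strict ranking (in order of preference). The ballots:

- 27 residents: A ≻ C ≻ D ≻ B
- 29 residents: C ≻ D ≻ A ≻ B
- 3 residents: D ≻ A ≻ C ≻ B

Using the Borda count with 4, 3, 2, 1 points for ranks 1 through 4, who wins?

C

B: 27·1 + 29·1 + 3·1 = 59
D: 27·2 + 29·3 + 3·4 = 153
A: 27·4 + 29·2 + 3·3 = 175
C: 27·3 + 29·4 + 3·2 = 203
C has the highest Borda score (203).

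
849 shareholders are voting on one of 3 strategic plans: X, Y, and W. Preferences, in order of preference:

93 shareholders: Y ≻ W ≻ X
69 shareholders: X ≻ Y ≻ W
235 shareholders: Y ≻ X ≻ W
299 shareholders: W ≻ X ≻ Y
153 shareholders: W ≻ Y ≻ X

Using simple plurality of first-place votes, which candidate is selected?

W

First-place votes: X 69, Y 328, W 452.
W has the most first-place votes.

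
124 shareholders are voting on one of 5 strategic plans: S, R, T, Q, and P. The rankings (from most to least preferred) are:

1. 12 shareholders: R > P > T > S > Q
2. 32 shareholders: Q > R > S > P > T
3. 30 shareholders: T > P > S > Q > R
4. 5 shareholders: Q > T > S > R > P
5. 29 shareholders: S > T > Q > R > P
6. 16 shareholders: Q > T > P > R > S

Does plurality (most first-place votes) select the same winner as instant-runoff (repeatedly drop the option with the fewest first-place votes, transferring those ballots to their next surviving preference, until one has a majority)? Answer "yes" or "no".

no

Plurality — first-place votes: S 29, R 12, T 30, Q 53, P 0. Winner: Q.
Instant-runoff — R1 S 29, R 12, T 30, Q 53, P 0 (P out); R2 S 29, R 12, T 30, Q 53 (R out); R3 S 29, T 42, Q 53 (S out); R4 T 71, Q 53 (T winner). Winner: T.
The two methods disagree.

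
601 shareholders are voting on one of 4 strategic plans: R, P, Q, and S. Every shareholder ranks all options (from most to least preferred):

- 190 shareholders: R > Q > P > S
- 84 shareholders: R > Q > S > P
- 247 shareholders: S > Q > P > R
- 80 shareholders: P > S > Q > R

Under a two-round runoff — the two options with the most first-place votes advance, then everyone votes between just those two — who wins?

Round 1 first-place votes: R 274, P 80, Q 0, S 247.
R and S advance.
Runoff: R is preferred to S by 274 voters; S by 327.
S wins the runoff.

S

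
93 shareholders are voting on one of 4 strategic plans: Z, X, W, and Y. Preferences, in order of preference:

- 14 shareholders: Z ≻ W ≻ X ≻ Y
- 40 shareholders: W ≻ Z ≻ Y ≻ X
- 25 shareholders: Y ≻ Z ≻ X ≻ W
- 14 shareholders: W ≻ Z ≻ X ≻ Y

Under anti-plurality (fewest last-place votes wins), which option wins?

Last-place votes: Z 0, X 40, W 25, Y 28.
Z is ranked last by the fewest voters, so Z wins.

Z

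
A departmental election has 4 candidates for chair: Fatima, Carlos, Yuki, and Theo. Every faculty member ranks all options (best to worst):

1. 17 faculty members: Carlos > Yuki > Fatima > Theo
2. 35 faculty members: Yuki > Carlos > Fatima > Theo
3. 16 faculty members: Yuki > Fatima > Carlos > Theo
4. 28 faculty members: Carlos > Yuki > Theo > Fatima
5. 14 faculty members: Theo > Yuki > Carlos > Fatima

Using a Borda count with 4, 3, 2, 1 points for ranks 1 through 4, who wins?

Yuki

Fatima: 17·2 + 35·2 + 16·3 + 28·1 + 14·1 = 194
Carlos: 17·4 + 35·3 + 16·2 + 28·4 + 14·2 = 345
Yuki: 17·3 + 35·4 + 16·4 + 28·3 + 14·3 = 381
Theo: 17·1 + 35·1 + 16·1 + 28·2 + 14·4 = 180
Yuki has the highest Borda score (381).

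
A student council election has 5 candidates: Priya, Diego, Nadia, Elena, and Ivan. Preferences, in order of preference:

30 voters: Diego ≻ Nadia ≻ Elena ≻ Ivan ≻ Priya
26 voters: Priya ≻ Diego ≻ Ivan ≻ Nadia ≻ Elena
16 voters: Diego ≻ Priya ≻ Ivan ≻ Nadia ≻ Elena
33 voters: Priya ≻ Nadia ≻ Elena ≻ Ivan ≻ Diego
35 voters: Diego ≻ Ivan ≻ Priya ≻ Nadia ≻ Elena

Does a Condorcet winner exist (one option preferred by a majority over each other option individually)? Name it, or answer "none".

Diego vs Priya: 81–59 for Diego.
Diego vs Nadia: 107–33 for Diego.
Diego vs Elena: 107–33 for Diego.
Diego vs Ivan: 107–33 for Diego.
Diego beats every other option head-to-head.

Diego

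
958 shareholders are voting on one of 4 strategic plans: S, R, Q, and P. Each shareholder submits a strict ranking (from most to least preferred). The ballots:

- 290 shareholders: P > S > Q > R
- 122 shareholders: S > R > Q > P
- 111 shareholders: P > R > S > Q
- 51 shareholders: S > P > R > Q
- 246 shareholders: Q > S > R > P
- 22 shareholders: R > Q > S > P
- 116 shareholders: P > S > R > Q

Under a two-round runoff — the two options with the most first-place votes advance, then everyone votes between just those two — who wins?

P

Round 1 first-place votes: S 173, R 22, Q 246, P 517.
P and Q advance.
Runoff: P is preferred to Q by 568 voters; Q by 390.
P wins the runoff.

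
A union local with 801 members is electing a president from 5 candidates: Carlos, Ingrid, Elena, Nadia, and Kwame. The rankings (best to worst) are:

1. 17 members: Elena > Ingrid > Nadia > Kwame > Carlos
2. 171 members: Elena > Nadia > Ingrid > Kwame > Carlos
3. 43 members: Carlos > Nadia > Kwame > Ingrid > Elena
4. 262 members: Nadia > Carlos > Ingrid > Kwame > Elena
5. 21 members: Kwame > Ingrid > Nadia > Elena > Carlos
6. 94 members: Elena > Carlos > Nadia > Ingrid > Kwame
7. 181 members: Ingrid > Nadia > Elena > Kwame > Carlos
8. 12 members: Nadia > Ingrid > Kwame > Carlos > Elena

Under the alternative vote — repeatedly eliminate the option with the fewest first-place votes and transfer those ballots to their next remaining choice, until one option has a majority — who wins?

Nadia

Round 1: Carlos 43, Ingrid 181, Elena 282, Nadia 274, Kwame 21. Eliminate Kwame.
Round 2: Carlos 43, Ingrid 202, Elena 282, Nadia 274. Eliminate Carlos.
Round 3: Ingrid 202, Elena 282, Nadia 317. Eliminate Ingrid.
Round 4: Elena 282, Nadia 519. Nadia has a majority.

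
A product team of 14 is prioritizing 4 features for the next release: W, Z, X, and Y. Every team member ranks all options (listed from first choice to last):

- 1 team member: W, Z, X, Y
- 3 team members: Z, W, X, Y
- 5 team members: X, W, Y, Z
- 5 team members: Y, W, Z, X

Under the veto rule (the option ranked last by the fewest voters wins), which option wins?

W

Last-place votes: W 0, Z 5, X 5, Y 4.
W is ranked last by the fewest voters, so W wins.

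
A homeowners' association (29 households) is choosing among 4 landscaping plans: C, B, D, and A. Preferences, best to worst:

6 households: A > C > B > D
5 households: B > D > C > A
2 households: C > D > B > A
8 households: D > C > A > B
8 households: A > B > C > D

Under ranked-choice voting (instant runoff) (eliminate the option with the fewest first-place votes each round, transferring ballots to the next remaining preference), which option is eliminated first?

C

Round 1: C 2, B 5, D 8, A 14. Eliminate C.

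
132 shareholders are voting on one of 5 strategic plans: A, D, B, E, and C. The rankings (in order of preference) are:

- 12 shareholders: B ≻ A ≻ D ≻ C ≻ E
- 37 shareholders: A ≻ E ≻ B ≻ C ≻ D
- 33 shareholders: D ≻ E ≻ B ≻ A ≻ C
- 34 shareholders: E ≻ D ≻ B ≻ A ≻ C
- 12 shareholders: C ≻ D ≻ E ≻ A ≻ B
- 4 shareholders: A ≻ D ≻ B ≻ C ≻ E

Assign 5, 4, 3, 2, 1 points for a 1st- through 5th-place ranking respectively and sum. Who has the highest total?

A: 12·4 + 37·5 + 33·2 + 34·2 + 12·2 + 4·5 = 411
D: 12·3 + 37·1 + 33·5 + 34·4 + 12·4 + 4·4 = 438
B: 12·5 + 37·3 + 33·3 + 34·3 + 12·1 + 4·3 = 396
E: 12·1 + 37·4 + 33·4 + 34·5 + 12·3 + 4·1 = 502
C: 12·2 + 37·2 + 33·1 + 34·1 + 12·5 + 4·2 = 233
E has the highest Borda score (502).

E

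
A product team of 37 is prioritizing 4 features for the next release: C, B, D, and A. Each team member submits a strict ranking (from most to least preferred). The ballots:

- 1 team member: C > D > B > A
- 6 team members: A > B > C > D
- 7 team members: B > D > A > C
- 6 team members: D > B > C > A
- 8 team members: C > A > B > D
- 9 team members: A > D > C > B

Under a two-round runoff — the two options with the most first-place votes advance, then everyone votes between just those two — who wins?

Round 1 first-place votes: C 9, B 7, D 6, A 15.
A and C advance.
Runoff: A is preferred to C by 22 voters; C by 15.
A wins the runoff.

A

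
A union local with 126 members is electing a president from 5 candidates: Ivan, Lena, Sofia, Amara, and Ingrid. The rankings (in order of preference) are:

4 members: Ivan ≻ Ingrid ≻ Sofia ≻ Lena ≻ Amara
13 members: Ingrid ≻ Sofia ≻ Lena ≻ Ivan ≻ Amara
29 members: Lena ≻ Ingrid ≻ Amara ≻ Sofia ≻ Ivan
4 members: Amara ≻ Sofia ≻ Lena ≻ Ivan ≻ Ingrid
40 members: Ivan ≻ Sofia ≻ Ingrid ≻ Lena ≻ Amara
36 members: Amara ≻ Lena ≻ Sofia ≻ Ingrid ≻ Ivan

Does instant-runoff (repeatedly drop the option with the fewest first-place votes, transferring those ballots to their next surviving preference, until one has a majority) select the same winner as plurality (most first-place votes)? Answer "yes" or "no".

Instant-runoff — R1 Ivan 44, Lena 29, Sofia 0, Amara 40, Ingrid 13 (Sofia out); R2 Ivan 44, Lena 29, Amara 40, Ingrid 13 (Ingrid out); R3 Ivan 44, Lena 42, Amara 40 (Amara out); R4 Ivan 44, Lena 82 (Lena winner). Winner: Lena.
Plurality — first-place votes: Ivan 44, Lena 29, Sofia 0, Amara 40, Ingrid 13. Winner: Ivan.
The two methods disagree.

no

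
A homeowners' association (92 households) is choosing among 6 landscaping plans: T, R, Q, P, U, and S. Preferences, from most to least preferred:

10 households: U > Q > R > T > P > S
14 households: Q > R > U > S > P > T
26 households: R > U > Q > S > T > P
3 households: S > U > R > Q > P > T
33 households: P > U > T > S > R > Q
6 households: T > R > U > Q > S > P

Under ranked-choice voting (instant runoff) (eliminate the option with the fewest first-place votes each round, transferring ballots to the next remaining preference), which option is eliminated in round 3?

U

Round 1: T 6, R 26, Q 14, P 33, U 10, S 3. Eliminate S.
Round 2: T 6, R 26, Q 14, P 33, U 13. Eliminate T.
Round 3: R 32, Q 14, P 33, U 13. Eliminate U.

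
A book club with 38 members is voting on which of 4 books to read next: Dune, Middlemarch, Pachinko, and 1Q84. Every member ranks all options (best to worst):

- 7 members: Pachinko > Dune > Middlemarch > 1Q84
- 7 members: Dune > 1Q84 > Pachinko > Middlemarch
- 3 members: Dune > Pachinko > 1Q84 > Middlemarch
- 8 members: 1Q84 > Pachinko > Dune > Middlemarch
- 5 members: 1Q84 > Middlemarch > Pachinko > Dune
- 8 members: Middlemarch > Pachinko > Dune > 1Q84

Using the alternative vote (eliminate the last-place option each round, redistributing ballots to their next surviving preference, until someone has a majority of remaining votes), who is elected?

Dune

Round 1: Dune 10, Middlemarch 8, Pachinko 7, 1Q84 13. Eliminate Pachinko.
Round 2: Dune 17, Middlemarch 8, 1Q84 13. Eliminate Middlemarch.
Round 3: Dune 25, 1Q84 13. Dune has a majority.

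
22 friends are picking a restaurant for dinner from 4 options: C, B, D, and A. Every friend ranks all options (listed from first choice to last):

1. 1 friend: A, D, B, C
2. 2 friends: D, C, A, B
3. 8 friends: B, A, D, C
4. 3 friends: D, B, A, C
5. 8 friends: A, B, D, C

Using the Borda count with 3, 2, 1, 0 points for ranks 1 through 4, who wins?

C: 1·0 + 2·2 + 8·0 + 3·0 + 8·0 = 4
B: 1·1 + 2·0 + 8·3 + 3·2 + 8·2 = 47
D: 1·2 + 2·3 + 8·1 + 3·3 + 8·1 = 33
A: 1·3 + 2·1 + 8·2 + 3·1 + 8·3 = 48
A has the highest Borda score (48).

A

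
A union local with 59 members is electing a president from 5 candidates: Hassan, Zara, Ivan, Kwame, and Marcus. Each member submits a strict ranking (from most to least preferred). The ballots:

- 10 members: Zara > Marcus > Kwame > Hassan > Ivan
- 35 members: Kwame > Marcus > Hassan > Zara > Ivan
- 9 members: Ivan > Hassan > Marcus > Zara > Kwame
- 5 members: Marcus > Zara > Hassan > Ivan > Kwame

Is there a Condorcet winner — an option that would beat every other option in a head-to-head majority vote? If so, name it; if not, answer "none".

Kwame

Kwame vs Hassan: 45–14 for Kwame.
Kwame vs Zara: 35–24 for Kwame.
Kwame vs Ivan: 45–14 for Kwame.
Kwame vs Marcus: 35–24 for Kwame.
Kwame beats every other option head-to-head.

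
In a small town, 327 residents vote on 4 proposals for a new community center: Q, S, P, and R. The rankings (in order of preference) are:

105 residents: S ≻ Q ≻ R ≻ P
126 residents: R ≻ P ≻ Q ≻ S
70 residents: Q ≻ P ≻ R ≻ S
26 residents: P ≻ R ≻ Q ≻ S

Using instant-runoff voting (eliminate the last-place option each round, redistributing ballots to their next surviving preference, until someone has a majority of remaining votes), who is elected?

R

Round 1: Q 70, S 105, P 26, R 126. Eliminate P.
Round 2: Q 70, S 105, R 152. Eliminate Q.
Round 3: S 105, R 222. R has a majority.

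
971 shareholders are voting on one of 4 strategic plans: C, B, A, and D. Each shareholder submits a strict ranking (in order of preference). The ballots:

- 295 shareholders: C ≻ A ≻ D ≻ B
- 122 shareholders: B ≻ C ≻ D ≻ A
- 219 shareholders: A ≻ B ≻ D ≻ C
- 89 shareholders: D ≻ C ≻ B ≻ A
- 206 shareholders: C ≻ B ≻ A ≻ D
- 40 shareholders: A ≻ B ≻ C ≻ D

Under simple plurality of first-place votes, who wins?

C

First-place votes: C 501, B 122, A 259, D 89.
C has the most first-place votes.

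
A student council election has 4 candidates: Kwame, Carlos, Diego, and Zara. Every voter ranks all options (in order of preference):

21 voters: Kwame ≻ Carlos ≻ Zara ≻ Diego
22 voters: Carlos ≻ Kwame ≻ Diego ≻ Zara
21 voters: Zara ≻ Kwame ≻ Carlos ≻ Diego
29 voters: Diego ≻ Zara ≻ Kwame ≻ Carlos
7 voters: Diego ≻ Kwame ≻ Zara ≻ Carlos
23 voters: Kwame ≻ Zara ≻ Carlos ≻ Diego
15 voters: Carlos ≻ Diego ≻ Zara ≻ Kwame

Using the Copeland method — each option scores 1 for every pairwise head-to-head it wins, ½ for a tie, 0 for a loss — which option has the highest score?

Kwame: beats Carlos, Diego, and Zara → score 3.
Carlos: beats Diego; loses to Kwame and Zara → score 1.
Diego: beats Zara; loses to Kwame and Carlos → score 1.
Zara: beats Carlos; loses to Kwame and Diego → score 1.
Kwame has the best pairwise record.

Kwame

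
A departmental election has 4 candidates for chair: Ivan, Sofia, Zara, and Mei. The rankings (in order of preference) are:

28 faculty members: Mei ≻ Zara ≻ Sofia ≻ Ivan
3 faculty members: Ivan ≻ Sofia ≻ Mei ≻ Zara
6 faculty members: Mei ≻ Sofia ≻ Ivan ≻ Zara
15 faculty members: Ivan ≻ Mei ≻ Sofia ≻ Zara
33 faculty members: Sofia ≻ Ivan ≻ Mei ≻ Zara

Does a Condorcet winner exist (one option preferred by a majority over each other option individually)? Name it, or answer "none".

Checking pairwise contests:
Sofia beats Ivan 67–18.
Mei beats Sofia 49–36.
Ivan beats Zara 57–28.
Ivan beats Mei 51–34.
Every option loses at least one head-to-head, so there is no Condorcet winner.

none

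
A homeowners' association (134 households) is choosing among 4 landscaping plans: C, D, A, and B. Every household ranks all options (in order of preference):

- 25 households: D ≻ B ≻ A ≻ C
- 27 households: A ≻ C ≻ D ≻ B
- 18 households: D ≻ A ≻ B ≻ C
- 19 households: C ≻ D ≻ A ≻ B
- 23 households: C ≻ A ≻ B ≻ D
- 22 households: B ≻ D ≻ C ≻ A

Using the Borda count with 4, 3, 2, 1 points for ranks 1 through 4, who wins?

D

C: 25·1 + 27·3 + 18·1 + 19·4 + 23·4 + 22·2 = 336
D: 25·4 + 27·2 + 18·4 + 19·3 + 23·1 + 22·3 = 372
A: 25·2 + 27·4 + 18·3 + 19·2 + 23·3 + 22·1 = 341
B: 25·3 + 27·1 + 18·2 + 19·1 + 23·2 + 22·4 = 291
D has the highest Borda score (372).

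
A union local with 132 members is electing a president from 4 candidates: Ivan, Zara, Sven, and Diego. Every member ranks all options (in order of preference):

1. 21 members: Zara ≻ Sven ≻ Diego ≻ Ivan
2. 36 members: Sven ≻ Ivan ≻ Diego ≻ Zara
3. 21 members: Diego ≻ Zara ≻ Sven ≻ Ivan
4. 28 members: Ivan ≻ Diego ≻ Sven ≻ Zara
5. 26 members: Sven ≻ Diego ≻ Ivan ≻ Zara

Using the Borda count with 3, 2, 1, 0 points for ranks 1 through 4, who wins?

Ivan: 21·0 + 36·2 + 21·0 + 28·3 + 26·1 = 182
Zara: 21·3 + 36·0 + 21·2 + 28·0 + 26·0 = 105
Sven: 21·2 + 36·3 + 21·1 + 28·1 + 26·3 = 277
Diego: 21·1 + 36·1 + 21·3 + 28·2 + 26·2 = 228
Sven has the highest Borda score (277).

Sven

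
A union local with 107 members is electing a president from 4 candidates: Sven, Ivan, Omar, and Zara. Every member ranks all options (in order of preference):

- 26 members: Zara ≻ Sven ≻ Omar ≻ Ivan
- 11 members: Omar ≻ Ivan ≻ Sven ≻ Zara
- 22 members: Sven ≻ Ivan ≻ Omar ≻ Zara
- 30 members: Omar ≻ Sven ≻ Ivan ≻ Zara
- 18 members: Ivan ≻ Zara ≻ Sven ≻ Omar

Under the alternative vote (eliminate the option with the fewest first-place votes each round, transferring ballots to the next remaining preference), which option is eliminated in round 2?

Round 1: Sven 22, Ivan 18, Omar 41, Zara 26. Eliminate Ivan.
Round 2: Sven 22, Omar 41, Zara 44. Eliminate Sven.

Sven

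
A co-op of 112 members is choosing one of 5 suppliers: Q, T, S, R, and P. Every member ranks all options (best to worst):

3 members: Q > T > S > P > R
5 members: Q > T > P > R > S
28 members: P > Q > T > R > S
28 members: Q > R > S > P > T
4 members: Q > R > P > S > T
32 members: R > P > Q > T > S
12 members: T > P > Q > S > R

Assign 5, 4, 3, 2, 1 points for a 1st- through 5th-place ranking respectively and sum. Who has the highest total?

Q: 3·5 + 5·5 + 28·4 + 28·5 + 4·5 + 32·3 + 12·3 = 444
T: 3·4 + 5·4 + 28·3 + 28·1 + 4·1 + 32·2 + 12·5 = 272
S: 3·3 + 5·1 + 28·1 + 28·3 + 4·2 + 32·1 + 12·2 = 190
R: 3·1 + 5·2 + 28·2 + 28·4 + 4·4 + 32·5 + 12·1 = 369
P: 3·2 + 5·3 + 28·5 + 28·2 + 4·3 + 32·4 + 12·4 = 405
Q has the highest Borda score (444).

Q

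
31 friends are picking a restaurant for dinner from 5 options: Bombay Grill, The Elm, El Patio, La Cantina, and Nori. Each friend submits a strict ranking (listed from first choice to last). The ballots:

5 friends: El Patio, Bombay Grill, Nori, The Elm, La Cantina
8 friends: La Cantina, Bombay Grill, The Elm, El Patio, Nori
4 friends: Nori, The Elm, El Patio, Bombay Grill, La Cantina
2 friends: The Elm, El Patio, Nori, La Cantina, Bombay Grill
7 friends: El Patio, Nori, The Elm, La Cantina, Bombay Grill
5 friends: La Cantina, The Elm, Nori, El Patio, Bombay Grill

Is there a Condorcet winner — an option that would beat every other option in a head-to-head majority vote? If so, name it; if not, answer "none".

Checking pairwise contests:
The Elm beats Bombay Grill 18–13.
Nori beats The Elm 16–15.
The Elm beats El Patio 19–12.
The Elm beats La Cantina 18–13.
El Patio beats Nori 22–9.
Every option loses at least one head-to-head, so there is no Condorcet winner.

none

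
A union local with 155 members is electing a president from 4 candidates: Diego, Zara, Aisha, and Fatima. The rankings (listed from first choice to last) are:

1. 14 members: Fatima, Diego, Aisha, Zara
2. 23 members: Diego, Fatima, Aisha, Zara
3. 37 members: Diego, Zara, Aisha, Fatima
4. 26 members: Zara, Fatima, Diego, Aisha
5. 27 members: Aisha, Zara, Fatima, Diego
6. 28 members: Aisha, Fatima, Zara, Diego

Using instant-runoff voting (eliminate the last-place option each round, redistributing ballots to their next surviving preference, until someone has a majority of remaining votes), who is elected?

Diego

Round 1: Diego 60, Zara 26, Aisha 55, Fatima 14. Eliminate Fatima.
Round 2: Diego 74, Zara 26, Aisha 55. Eliminate Zara.
Round 3: Diego 100, Aisha 55. Diego has a majority.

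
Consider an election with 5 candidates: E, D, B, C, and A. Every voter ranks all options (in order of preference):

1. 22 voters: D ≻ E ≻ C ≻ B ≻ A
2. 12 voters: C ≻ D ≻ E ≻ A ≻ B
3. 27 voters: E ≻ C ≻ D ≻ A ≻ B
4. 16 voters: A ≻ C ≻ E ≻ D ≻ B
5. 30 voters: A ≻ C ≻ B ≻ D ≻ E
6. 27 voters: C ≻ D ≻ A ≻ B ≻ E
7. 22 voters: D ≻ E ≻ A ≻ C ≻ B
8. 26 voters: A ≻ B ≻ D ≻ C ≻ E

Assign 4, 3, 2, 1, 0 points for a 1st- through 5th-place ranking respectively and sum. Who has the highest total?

E: 22·3 + 12·2 + 27·4 + 16·2 + 30·0 + 27·0 + 22·3 + 26·0 = 296
D: 22·4 + 12·3 + 27·2 + 16·1 + 30·1 + 27·3 + 22·4 + 26·2 = 445
B: 22·1 + 12·0 + 27·0 + 16·0 + 30·2 + 27·1 + 22·0 + 26·3 = 187
C: 22·2 + 12·4 + 27·3 + 16·3 + 30·3 + 27·4 + 22·1 + 26·1 = 467
A: 22·0 + 12·1 + 27·1 + 16·4 + 30·4 + 27·2 + 22·2 + 26·4 = 425
C has the highest Borda score (467).

C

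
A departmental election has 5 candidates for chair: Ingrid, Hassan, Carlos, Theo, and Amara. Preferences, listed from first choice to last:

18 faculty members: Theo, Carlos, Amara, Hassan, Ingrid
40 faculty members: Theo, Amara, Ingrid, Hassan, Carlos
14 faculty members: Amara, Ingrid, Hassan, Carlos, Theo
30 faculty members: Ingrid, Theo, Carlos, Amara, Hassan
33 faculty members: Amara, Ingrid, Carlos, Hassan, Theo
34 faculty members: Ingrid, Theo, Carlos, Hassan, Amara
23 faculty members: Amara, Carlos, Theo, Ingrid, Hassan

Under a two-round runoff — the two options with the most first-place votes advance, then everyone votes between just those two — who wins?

Round 1 first-place votes: Ingrid 64, Hassan 0, Carlos 0, Theo 58, Amara 70.
Amara and Ingrid advance.
Runoff: Amara is preferred to Ingrid by 128 voters; Ingrid by 64.
Amara wins the runoff.

Amara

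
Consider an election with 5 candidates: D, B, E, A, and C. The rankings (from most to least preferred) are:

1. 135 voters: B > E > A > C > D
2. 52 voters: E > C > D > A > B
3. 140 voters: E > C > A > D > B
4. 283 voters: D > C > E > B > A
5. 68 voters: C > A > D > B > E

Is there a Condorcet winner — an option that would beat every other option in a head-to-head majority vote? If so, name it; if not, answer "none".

C vs D: 395–283 for C.
C vs B: 543–135 for C.
C vs E: 351–327 for C.
C vs A: 543–135 for C.
C beats every other option head-to-head.

C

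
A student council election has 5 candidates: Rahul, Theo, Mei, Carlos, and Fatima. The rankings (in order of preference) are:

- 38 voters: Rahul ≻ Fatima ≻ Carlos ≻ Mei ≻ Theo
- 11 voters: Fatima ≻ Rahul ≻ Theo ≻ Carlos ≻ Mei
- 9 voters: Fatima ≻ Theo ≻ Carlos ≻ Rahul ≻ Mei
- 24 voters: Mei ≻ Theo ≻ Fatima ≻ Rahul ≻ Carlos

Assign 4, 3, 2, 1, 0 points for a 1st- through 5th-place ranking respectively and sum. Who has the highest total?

Fatima

Rahul: 38·4 + 11·3 + 9·1 + 24·1 = 218
Theo: 38·0 + 11·2 + 9·3 + 24·3 = 121
Mei: 38·1 + 11·0 + 9·0 + 24·4 = 134
Carlos: 38·2 + 11·1 + 9·2 + 24·0 = 105
Fatima: 38·3 + 11·4 + 9·4 + 24·2 = 242
Fatima has the highest Borda score (242).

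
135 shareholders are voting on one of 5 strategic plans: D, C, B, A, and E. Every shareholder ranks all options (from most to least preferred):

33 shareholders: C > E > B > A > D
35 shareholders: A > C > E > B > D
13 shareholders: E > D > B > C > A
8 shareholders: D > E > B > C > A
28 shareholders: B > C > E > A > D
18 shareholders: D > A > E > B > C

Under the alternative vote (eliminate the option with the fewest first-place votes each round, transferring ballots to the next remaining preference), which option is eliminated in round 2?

Round 1: D 26, C 33, B 28, A 35, E 13. Eliminate E.
Round 2: D 39, C 33, B 28, A 35. Eliminate B.

B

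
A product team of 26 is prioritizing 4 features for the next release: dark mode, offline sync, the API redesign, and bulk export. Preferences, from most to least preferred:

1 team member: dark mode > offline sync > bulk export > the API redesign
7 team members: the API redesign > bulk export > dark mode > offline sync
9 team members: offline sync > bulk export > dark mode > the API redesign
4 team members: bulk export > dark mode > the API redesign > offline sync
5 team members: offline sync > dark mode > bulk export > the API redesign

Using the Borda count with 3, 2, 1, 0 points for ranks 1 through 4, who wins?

bulk export

dark mode: 1·3 + 7·1 + 9·1 + 4·2 + 5·2 = 37
offline sync: 1·2 + 7·0 + 9·3 + 4·0 + 5·3 = 44
the API redesign: 1·0 + 7·3 + 9·0 + 4·1 + 5·0 = 25
bulk export: 1·1 + 7·2 + 9·2 + 4·3 + 5·1 = 50
bulk export has the highest Borda score (50).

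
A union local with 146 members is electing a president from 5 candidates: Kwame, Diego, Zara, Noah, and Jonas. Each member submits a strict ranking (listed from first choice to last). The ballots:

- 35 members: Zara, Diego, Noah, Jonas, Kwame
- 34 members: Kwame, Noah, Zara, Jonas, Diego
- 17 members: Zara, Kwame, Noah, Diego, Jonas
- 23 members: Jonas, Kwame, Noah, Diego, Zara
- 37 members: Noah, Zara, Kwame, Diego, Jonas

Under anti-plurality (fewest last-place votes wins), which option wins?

Last-place votes: Kwame 35, Diego 34, Zara 23, Noah 0, Jonas 54.
Noah is ranked last by the fewest voters, so Noah wins.

Noah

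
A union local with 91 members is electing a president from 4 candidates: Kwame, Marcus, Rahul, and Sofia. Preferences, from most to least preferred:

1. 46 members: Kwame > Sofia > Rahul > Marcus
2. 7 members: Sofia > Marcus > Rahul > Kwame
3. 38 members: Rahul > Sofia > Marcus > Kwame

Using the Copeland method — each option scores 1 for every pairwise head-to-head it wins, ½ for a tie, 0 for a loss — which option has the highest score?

Kwame: beats Marcus, Rahul, and Sofia → score 3.
Marcus: loses to Kwame, Rahul, and Sofia → score 0.
Rahul: beats Marcus; loses to Kwame and Sofia → score 1.
Sofia: beats Marcus and Rahul; loses to Kwame → score 2.
Kwame has the best pairwise record.

Kwame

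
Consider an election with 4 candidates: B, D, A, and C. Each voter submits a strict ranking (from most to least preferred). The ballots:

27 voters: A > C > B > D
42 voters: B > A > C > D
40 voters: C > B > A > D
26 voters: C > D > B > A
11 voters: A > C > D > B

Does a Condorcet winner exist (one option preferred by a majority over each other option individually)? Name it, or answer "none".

none

Checking pairwise contests:
C beats B 104–42.
B beats D 109–37.
B beats A 108–38.
A beats C 80–66.
Every option loses at least one head-to-head, so there is no Condorcet winner.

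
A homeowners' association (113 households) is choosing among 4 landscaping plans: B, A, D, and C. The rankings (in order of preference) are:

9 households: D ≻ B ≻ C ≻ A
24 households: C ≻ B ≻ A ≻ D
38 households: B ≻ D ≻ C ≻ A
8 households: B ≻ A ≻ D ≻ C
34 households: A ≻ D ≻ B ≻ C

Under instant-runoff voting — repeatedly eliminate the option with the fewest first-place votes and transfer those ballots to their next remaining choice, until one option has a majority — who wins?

B

Round 1: B 46, A 34, D 9, C 24. Eliminate D.
Round 2: B 55, A 34, C 24. Eliminate C.
Round 3: B 79, A 34. B has a majority.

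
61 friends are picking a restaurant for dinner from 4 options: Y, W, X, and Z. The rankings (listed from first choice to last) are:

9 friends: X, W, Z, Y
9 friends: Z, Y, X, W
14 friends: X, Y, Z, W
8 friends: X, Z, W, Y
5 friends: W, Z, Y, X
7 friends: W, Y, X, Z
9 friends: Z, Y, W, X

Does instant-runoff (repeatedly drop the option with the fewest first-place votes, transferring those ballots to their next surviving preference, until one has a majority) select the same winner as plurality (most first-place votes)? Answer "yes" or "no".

yes

Instant-runoff — R1 Y 0, W 12, X 31, Z 18 (X winner). Winner: X.
Plurality — first-place votes: Y 0, W 12, X 31, Z 18. Winner: X.
The two methods agree.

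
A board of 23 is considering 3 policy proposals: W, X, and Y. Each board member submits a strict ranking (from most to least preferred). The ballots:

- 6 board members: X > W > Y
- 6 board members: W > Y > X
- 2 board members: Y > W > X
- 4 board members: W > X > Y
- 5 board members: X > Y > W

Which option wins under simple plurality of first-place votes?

X

First-place votes: W 10, X 11, Y 2.
X has the most first-place votes.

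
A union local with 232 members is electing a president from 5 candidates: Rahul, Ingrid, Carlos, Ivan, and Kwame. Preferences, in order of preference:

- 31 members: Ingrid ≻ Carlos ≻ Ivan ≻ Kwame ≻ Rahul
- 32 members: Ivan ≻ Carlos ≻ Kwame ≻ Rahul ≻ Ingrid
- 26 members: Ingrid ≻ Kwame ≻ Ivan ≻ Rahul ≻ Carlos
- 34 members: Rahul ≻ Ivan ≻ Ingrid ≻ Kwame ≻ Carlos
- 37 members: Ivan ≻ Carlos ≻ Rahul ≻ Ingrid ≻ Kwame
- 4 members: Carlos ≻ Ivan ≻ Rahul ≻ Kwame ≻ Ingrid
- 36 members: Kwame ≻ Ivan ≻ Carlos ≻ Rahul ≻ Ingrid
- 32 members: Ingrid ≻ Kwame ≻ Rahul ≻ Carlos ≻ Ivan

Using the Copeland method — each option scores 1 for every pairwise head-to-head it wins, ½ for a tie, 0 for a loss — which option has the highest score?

Ivan

Rahul: beats Ingrid; loses to Carlos, Ivan, and Kwame → score 1.
Ingrid: beats Carlos and Kwame; loses to Rahul and Ivan → score 2.
Carlos: beats Rahul; loses to Ingrid, Ivan, and Kwame → score 1.
Ivan: beats Rahul, Ingrid, Carlos, and Kwame → score 4.
Kwame: beats Rahul and Carlos; loses to Ingrid and Ivan → score 2.
Ivan has the best pairwise record.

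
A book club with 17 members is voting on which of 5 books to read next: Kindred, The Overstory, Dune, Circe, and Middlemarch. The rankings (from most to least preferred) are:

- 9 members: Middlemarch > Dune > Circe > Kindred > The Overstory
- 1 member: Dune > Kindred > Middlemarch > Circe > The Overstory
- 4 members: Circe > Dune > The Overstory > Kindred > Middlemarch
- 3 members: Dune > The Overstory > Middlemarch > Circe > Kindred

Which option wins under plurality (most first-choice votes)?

First-place votes: Kindred 0, The Overstory 0, Dune 4, Circe 4, Middlemarch 9.
Middlemarch has the most first-place votes.

Middlemarch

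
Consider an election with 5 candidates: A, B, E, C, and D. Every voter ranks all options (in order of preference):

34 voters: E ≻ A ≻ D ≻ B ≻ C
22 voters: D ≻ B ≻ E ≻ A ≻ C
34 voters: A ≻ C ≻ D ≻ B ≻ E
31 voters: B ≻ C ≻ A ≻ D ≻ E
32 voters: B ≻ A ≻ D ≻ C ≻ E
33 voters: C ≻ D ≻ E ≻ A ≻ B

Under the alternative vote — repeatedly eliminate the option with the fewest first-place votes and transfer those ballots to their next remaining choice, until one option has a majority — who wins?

Round 1: A 34, B 63, E 34, C 33, D 22. Eliminate D.
Round 2: A 34, B 85, E 34, C 33. Eliminate C.
Round 3: A 34, B 85, E 67. Eliminate A.
Round 4: B 119, E 67. B has a majority.

B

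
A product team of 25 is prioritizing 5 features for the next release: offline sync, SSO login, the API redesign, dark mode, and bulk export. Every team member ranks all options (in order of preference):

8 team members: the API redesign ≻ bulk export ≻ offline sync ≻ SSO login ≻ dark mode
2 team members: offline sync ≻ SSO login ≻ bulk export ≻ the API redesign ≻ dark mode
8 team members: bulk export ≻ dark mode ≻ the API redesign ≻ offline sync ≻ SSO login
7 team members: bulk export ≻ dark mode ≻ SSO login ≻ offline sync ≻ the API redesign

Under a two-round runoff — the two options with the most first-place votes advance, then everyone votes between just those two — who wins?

bulk export

Round 1 first-place votes: offline sync 2, SSO login 0, the API redesign 8, dark mode 0, bulk export 15.
bulk export and the API redesign advance.
Runoff: bulk export is preferred to the API redesign by 17 voters; the API redesign by 8.
bulk export wins the runoff.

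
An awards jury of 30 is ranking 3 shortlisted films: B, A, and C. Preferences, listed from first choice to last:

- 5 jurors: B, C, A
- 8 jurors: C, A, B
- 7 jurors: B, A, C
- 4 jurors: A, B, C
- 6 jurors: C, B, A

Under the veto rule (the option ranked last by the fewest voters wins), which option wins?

B

Last-place votes: B 8, A 11, C 11.
B is ranked last by the fewest voters, so B wins.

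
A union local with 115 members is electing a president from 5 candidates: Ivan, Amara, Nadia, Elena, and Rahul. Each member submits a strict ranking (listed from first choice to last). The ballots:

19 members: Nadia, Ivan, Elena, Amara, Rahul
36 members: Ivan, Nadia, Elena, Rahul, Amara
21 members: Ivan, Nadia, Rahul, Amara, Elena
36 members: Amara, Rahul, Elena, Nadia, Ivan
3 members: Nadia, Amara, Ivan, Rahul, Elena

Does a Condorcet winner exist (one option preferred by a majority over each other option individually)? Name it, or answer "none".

Nadia

Nadia vs Ivan: 58–57 for Nadia.
Nadia vs Amara: 79–36 for Nadia.
Nadia vs Elena: 79–36 for Nadia.
Nadia vs Rahul: 79–36 for Nadia.
Nadia beats every other option head-to-head.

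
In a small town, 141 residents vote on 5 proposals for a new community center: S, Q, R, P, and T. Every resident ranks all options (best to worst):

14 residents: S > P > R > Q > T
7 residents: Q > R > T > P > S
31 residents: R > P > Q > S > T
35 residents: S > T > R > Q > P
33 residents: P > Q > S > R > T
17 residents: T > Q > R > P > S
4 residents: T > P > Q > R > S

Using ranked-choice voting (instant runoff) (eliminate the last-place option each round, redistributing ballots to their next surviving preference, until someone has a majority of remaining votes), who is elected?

S

Round 1: S 49, Q 7, R 31, P 33, T 21. Eliminate Q.
Round 2: S 49, R 38, P 33, T 21. Eliminate T.
Round 3: S 49, R 55, P 37. Eliminate P.
Round 4: S 82, R 59. S has a majority.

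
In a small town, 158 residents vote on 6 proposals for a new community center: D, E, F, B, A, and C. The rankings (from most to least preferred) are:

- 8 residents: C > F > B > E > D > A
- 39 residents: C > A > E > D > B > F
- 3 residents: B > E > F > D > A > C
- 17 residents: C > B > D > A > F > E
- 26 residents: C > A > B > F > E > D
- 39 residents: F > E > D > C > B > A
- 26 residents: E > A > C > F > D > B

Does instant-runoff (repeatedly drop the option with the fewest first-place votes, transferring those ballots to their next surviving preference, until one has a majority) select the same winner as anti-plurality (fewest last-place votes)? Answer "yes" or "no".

yes

Instant-runoff — R1 D 0, E 26, F 39, B 3, A 0, C 90 (C winner). Winner: C.
Anti-plurality — last-place votes: D 26, E 17, F 39, B 26, A 47, C 3. Winner: C.
The two methods agree.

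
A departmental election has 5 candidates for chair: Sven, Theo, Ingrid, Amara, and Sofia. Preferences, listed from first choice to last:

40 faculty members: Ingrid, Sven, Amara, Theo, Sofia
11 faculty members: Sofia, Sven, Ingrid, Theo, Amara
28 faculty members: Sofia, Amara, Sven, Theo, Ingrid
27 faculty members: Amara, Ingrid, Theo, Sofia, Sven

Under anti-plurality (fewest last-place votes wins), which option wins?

Theo

Last-place votes: Sven 27, Theo 0, Ingrid 28, Amara 11, Sofia 40.
Theo is ranked last by the fewest voters, so Theo wins.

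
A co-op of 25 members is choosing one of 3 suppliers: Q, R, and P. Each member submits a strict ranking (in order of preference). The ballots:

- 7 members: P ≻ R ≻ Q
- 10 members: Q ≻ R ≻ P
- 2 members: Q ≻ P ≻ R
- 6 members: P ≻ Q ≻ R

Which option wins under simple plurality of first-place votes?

First-place votes: Q 12, R 0, P 13.
P has the most first-place votes.

P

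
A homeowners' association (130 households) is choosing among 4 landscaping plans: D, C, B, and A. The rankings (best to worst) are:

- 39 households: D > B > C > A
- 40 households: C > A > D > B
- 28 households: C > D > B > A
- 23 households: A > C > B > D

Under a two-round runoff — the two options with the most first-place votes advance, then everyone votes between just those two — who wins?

C

Round 1 first-place votes: D 39, C 68, B 0, A 23.
C and D advance.
Runoff: C is preferred to D by 91 voters; D by 39.
C wins the runoff.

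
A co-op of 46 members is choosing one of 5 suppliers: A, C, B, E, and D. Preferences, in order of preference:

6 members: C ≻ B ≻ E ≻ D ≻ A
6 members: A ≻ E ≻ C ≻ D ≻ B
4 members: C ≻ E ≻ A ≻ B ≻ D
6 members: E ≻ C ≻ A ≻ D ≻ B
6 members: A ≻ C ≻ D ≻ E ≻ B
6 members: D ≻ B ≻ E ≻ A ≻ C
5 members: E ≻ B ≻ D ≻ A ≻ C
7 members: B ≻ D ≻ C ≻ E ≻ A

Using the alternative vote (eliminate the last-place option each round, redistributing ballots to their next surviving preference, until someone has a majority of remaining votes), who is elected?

Round 1: A 12, C 10, B 7, E 11, D 6. Eliminate D.
Round 2: A 12, C 10, B 13, E 11. Eliminate C.
Round 3: A 12, B 19, E 15. Eliminate A.
Round 4: B 19, E 27. E has a majority.

E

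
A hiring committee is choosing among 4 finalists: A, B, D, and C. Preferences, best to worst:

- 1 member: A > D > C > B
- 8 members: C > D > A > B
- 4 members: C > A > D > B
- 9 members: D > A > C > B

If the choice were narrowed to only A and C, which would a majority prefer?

C

Voters preferring A to C: 10; preferring C to A: 12.
C wins the head-to-head.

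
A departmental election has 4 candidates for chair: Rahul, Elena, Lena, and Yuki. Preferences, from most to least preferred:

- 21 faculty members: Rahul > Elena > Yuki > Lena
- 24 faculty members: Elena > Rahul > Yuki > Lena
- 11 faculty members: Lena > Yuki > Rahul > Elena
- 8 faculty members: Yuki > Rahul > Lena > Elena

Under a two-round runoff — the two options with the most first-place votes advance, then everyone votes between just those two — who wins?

Rahul

Round 1 first-place votes: Rahul 21, Elena 24, Lena 11, Yuki 8.
Elena and Rahul advance.
Runoff: Elena is preferred to Rahul by 24 voters; Rahul by 40.
Rahul wins the runoff.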